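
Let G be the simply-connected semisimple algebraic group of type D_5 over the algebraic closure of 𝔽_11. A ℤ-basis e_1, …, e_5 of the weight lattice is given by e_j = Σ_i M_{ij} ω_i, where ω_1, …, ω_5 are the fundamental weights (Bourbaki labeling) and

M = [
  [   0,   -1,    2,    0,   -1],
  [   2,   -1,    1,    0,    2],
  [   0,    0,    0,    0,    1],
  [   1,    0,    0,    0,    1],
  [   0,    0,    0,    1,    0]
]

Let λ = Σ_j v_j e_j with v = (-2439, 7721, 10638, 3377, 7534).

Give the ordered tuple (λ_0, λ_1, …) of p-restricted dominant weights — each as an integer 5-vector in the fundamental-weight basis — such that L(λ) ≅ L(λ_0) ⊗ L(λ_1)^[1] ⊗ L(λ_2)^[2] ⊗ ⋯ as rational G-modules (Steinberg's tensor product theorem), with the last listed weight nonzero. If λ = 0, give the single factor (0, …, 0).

Change of basis e → ω: c = M·v where v = (-2439, 7721, 10638, 3377, 7534):
  c_1 = (0)·(-2439) + (-1)·(7721) + 2·10638 + 0·3377 + (-1)·(7534) = 6021
  c_2 = (2)·(-2439) + (-1)·(7721) + 1·10638 + 0·3377 + 2·7534 = 13107
  c_3 = (0)·(-2439) + 0·7721 + 0·10638 + 0·3377 + 1·7534 = 7534
  c_4 = (1)·(-2439) + 0·7721 + 0·10638 + 0·3377 + 1·7534 = 5095
  c_5 = (0)·(-2439) + 0·7721 + 0·10638 + 1·3377 + 0·7534 = 3377
Expand coordinatewise in base 11:
  c_1 = 6021 = 4·11^0 + 8·11^1 + 5·11^2 + 4·11^3
  c_2 = 13107 = 6·11^0 + 3·11^1 + 9·11^2 + 9·11^3
  c_3 = 7534 = 10·11^0 + 2·11^1 + 7·11^2 + 5·11^3
  c_4 = 5095 = 2·11^0 + 1·11^1 + 9·11^2 + 3·11^3
  c_5 = 3377 = 0·11^0 + 10·11^1 + 5·11^2 + 2·11^3
p-restricted factor λ_0 = (4, 6, 10, 2, 0)
p-restricted factor λ_1 = (8, 3, 2, 1, 10)
p-restricted factor λ_2 = (5, 9, 7, 9, 5)
p-restricted factor λ_3 = (4, 9, 5, 3, 2)

((4, 6, 10, 2, 0), (8, 3, 2, 1, 10), (5, 9, 7, 9, 5), (4, 9, 5, 3, 2))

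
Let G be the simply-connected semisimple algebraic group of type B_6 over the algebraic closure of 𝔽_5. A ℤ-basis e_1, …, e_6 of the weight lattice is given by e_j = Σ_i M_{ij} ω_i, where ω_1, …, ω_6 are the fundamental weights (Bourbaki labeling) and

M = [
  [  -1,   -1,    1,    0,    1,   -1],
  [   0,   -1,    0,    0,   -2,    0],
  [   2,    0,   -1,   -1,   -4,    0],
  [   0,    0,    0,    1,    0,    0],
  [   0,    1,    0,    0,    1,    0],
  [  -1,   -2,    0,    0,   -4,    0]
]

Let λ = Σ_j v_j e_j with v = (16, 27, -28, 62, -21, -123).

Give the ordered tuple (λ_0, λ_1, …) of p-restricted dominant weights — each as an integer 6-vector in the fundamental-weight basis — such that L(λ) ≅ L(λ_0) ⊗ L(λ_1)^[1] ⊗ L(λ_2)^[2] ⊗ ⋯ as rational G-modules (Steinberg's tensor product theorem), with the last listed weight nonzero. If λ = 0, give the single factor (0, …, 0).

Change of basis e → ω: c = M·v where v = (16, 27, -28, 62, -21, -123):
  c_1 = (-1)·(16) + (-1)·(27) + (1)·(-28) + (0)·(62) + (1)·(-21) + (-1)·(-123) = 31
  c_2 = (0)·(16) + (-1)·(27) + (0)·(-28) + (0)·(62) + (-2)·(-21) + (0)·(-123) = 15
  c_3 = (2)·(16) + (0)·(27) + (-1)·(-28) + (-1)·(62) + (-4)·(-21) + (0)·(-123) = 82
  c_4 = (0)·(16) + (0)·(27) + (0)·(-28) + (1)·(62) + (0)·(-21) + (0)·(-123) = 62
  c_5 = (0)·(16) + (1)·(27) + (0)·(-28) + (0)·(62) + (1)·(-21) + (0)·(-123) = 6
  c_6 = (-1)·(16) + (-2)·(27) + (0)·(-28) + (0)·(62) + (-4)·(-21) + (0)·(-123) = 14
Base-5 expansion of each c_i:
  c_1 = 31 = 1·5^0 + 1·5^1 + 1·5^2
  c_2 = 15 = 0·5^0 + 3·5^1
  c_3 = 82 = 2·5^0 + 1·5^1 + 3·5^2
  c_4 = 62 = 2·5^0 + 2·5^1 + 2·5^2
  c_5 = 6 = 1·5^0 + 1·5^1
  c_6 = 14 = 4·5^0 + 2·5^1
p-restricted factor λ_0 = (1, 0, 2, 2, 1, 4)
p-restricted factor λ_1 = (1, 3, 1, 2, 1, 2)
p-restricted factor λ_2 = (1, 0, 3, 2, 0, 0)

((1, 0, 2, 2, 1, 4), (1, 3, 1, 2, 1, 2), (1, 0, 3, 2, 0, 0))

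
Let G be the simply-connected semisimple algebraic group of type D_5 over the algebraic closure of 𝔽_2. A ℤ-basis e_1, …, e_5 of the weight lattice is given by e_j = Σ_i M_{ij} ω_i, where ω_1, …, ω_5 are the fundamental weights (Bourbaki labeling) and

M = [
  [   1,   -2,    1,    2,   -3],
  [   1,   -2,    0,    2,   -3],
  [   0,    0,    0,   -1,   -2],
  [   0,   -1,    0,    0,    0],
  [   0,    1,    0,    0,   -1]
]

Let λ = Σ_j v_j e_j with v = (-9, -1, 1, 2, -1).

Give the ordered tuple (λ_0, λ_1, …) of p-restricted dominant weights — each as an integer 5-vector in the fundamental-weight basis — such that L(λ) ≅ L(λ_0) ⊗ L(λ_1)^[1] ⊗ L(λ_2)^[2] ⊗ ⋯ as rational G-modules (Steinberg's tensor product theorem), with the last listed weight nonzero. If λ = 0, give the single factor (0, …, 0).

((1, 0, 0, 1, 0),)

Converting to the ω-basis (c_i = row i of M dotted with v = (-9, -1, 1, 2, -1)):
  c_1 = (1)·(-9) + (-2)·(-1) + (1)·(1) + (2)·(2) + (-3)·(-1) = 1
  c_2 = (1)·(-9) + (-2)·(-1) + (0)·(1) + (2)·(2) + (-3)·(-1) = 0
  c_3 = (0)·(-9) + (0)·(-1) + (0)·(1) + (-1)·(2) + (-2)·(-1) = 0
  c_4 = (0)·(-9) + (-1)·(-1) + (0)·(1) + (0)·(2) + (0)·(-1) = 1
  c_5 = (0)·(-9) + (1)·(-1) + (0)·(1) + (0)·(2) + (-1)·(-1) = 0
Writing each c_i in base p = 2:
  c_1 = 1 = 1·2^0
  c_2 = 0
  c_3 = 0
  c_4 = 1 = 1·2^0
  c_5 = 0
Factor λ_0 = (1, 0, 0, 1, 0)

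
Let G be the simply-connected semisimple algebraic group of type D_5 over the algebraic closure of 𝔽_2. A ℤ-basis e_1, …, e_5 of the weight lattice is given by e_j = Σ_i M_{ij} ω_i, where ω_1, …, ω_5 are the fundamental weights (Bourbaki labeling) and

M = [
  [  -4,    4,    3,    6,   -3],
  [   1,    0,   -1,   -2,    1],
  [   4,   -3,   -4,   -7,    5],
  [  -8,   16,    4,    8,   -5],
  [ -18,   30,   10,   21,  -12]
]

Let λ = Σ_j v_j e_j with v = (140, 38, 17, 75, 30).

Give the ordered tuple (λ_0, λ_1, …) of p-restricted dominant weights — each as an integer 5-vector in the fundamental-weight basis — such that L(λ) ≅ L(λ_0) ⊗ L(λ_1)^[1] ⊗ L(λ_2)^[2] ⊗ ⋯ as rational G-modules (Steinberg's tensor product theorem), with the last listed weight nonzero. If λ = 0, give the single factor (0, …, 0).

((1, 1, 1, 0, 1), (1, 1, 1, 1, 0), (0, 0, 0, 1, 1))

Change of basis e → ω: c = M·v where v = (140, 38, 17, 75, 30):
  c_1 = (-4)·(140) + 4·38 + 3·17 + 6·75 + (-3)·(30) = 3
  c_2 = 1·140 + 0·38 + (-1)·(17) + (-2)·(75) + 1·30 = 3
  c_3 = 4·140 + (-3)·(38) + (-4)·(17) + (-7)·(75) + 5·30 = 3
  c_4 = (-8)·(140) + 16·38 + 4·17 + 8·75 + (-5)·(30) = 6
  c_5 = (-18)·(140) + 30·38 + 10·17 + 21·75 + (-12)·(30) = 5
Writing each c_i in base p = 2:
  c_1 = 3 = 1·2^0 + 1·2^1
  c_2 = 3 = 1·2^0 + 1·2^1
  c_3 = 3 = 1·2^0 + 1·2^1
  c_4 = 6 = 0·2^0 + 1·2^1 + 1·2^2
  c_5 = 5 = 1·2^0 + 0·2^1 + 1·2^2
λ_0 = (1, 1, 1, 0, 1)
λ_1 = (1, 1, 1, 1, 0)
λ_2 = (0, 0, 0, 1, 1)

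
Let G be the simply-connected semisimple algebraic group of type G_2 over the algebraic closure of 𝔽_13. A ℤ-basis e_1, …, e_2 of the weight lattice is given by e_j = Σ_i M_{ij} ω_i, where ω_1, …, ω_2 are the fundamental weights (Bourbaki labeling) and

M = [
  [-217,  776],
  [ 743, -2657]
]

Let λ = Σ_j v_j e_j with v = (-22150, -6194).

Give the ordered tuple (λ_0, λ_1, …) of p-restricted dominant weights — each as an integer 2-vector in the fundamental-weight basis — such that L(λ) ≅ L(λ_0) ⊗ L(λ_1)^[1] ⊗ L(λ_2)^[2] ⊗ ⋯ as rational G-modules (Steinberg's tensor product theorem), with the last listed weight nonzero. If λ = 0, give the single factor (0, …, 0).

ω-coordinates c = M·v, v = (-22150, -6194):
  c_1 = (-217)·(-22150) + (776)·(-6194) = 6
  c_2 = (743)·(-22150) + (-2657)·(-6194) = 8
Expand coordinatewise in base 13:
  c_1 = 6 = 6·13^0
  c_2 = 8 = 8·13^0
p-restricted factor λ_0 = (6, 8)

((6, 8),)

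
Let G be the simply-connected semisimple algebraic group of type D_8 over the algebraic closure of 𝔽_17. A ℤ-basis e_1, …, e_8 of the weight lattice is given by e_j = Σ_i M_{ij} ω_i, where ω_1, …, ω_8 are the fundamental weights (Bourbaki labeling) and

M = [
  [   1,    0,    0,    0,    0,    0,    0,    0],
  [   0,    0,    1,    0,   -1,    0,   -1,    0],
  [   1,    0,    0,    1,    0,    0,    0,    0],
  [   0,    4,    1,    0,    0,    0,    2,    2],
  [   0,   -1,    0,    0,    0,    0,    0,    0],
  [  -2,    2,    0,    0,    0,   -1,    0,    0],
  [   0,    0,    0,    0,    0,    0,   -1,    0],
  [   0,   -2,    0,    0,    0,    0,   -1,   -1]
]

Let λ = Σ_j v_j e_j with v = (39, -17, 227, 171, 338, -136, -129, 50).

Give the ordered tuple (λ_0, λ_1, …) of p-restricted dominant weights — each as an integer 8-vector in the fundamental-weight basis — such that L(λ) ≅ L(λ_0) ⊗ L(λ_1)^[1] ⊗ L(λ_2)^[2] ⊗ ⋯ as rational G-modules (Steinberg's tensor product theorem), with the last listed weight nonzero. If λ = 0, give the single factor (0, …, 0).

((5, 1, 6, 1, 0, 7, 10, 11), (2, 1, 12, 0, 1, 1, 7, 6))

In the fundamental-weight basis, λ has coordinates c = M·v (v = (39, -17, 227, 171, 338, -136, -129, 50)):
  c_1 = 1*39 + 0*-17 + 0*227 + 0*171 + 0*338 + 0*-136 + 0*-129 + 0*50 = 39
  c_2 = 0*39 + 0*-17 + 1*227 + 0*171 + -1*338 + 0*-136 + -1*-129 + 0*50 = 18
  c_3 = 1*39 + 0*-17 + 0*227 + 1*171 + 0*338 + 0*-136 + 0*-129 + 0*50 = 210
  c_4 = 0*39 + 4*-17 + 1*227 + 0*171 + 0*338 + 0*-136 + 2*-129 + 2*50 = 1
  c_5 = 0*39 + -1*-17 + 0*227 + 0*171 + 0*338 + 0*-136 + 0*-129 + 0*50 = 17
  c_6 = -2*39 + 2*-17 + 0*227 + 0*171 + 0*338 + -1*-136 + 0*-129 + 0*50 = 24
  c_7 = 0*39 + 0*-17 + 0*227 + 0*171 + 0*338 + 0*-136 + -1*-129 + 0*50 = 129
  c_8 = 0*39 + -2*-17 + 0*227 + 0*171 + 0*338 + 0*-136 + -1*-129 + -1*50 = 113
p = 17; digits c_i = Σ_j d_{ij}·17^j, 0 ≤ d_{ij} < 17:
  c_1 = 39 = 5·17^0 + 2·17^1
  c_2 = 18 = 1·17^0 + 1·17^1
  c_3 = 210 = 6·17^0 + 12·17^1
  c_4 = 1 = 1·17^0
  c_5 = 17 = 0·17^0 + 1·17^1
  c_6 = 24 = 7·17^0 + 1·17^1
  c_7 = 129 = 10·17^0 + 7·17^1
  c_8 = 113 = 11·17^0 + 6·17^1
Factor λ_0 = (5, 1, 6, 1, 0, 7, 10, 11)
Factor λ_1 = (2, 1, 12, 0, 1, 1, 7, 6)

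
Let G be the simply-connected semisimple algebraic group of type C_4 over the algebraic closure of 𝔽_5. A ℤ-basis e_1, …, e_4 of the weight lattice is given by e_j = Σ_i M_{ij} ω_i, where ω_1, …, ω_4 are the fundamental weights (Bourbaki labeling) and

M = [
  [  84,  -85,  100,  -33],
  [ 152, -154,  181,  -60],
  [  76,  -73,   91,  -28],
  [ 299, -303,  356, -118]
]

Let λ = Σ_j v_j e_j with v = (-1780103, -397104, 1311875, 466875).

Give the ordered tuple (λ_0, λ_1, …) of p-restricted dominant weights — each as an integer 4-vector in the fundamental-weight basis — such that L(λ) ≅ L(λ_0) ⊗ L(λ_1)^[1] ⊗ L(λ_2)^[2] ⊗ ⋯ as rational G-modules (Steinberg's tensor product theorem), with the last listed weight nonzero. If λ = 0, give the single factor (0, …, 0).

((3, 0, 4, 0), (2, 2, 2, 3), (2, 4, 0, 3), (1, 1, 1, 3), (4, 4, 4, 2), (1, 4, 2, 2))

In the fundamental-weight basis, λ has coordinates c = M·v (v = (-1780103, -397104, 1311875, 466875)):
  c_1 = 84*-1780103 + -85*-397104 + 100*1311875 + -33*466875 = 5813
  c_2 = 152*-1780103 + -154*-397104 + 181*1311875 + -60*466875 = 15235
  c_3 = 76*-1780103 + -73*-397104 + 91*1311875 + -28*466875 = 8889
  c_4 = 299*-1780103 + -303*-397104 + 356*1311875 + -118*466875 = 7965
Base-5 expansion of each c_i:
  c_1 = 5813 = 3·5^0 + 2·5^1 + 2·5^2 + 1·5^3 + 4·5^4 + 1·5^5
  c_2 = 15235 = 0·5^0 + 2·5^1 + 4·5^2 + 1·5^3 + 4·5^4 + 4·5^5
  c_3 = 8889 = 4·5^0 + 2·5^1 + 0·5^2 + 1·5^3 + 4·5^4 + 2·5^5
  c_4 = 7965 = 0·5^0 + 3·5^1 + 3·5^2 + 3·5^3 + 2·5^4 + 2·5^5
Factor λ_0 = (3, 0, 4, 0)
Factor λ_1 = (2, 2, 2, 3)
Factor λ_2 = (2, 4, 0, 3)
Factor λ_3 = (1, 1, 1, 3)
Factor λ_4 = (4, 4, 4, 2)
Factor λ_5 = (1, 4, 2, 2)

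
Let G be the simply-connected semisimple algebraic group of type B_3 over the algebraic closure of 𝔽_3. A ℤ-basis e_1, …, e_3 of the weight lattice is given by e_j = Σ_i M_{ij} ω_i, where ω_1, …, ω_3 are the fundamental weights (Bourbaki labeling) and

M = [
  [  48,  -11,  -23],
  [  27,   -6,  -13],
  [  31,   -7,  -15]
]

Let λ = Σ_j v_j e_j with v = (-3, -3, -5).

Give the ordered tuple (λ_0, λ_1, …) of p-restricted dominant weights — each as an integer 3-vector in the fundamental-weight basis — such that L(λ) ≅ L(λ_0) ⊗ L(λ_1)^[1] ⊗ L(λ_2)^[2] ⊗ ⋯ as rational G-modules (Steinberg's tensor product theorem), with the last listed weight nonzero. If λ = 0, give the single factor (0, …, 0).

Compute c_i = Σ_j M_{ij} v_j with v = (-3, -3, -5):
  c_1 = (48)·(-3) + (-11)·(-3) + (-23)·(-5) = 4
  c_2 = (27)·(-3) + (-6)·(-3) + (-13)·(-5) = 2
  c_3 = (31)·(-3) + (-7)·(-3) + (-15)·(-5) = 3
Expand coordinatewise in base 3:
  c_1 = 4 = 1·3^0 + 1·3^1
  c_2 = 2 = 2·3^0
  c_3 = 3 = 0·3^0 + 1·3^1
Factor λ_0 = (1, 2, 0)
Factor λ_1 = (1, 0, 1)

((1, 2, 0), (1, 0, 1))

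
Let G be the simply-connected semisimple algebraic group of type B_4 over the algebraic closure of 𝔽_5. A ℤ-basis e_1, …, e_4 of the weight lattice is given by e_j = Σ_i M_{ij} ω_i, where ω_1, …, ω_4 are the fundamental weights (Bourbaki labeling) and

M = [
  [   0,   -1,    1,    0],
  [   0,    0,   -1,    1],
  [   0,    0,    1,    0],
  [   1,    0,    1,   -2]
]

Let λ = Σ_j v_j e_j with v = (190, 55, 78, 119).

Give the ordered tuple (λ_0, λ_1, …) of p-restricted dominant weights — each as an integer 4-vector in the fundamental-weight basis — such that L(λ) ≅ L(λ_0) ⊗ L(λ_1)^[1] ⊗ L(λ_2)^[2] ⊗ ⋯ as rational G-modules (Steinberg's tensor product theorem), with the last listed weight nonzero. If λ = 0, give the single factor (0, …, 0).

((3, 1, 3, 0), (4, 3, 0, 1), (0, 1, 3, 1))

Converting to the ω-basis (c_i = row i of M dotted with v = (190, 55, 78, 119)):
  c_1 = (0)·(190) + (-1)·(55) + (1)·(78) + (0)·(119) = 23
  c_2 = (0)·(190) + (0)·(55) + (-1)·(78) + (1)·(119) = 41
  c_3 = (0)·(190) + (0)·(55) + (1)·(78) + (0)·(119) = 78
  c_4 = (1)·(190) + (0)·(55) + (1)·(78) + (-2)·(119) = 30
p = 5; digits c_i = Σ_j d_{ij}·5^j, 0 ≤ d_{ij} < 5:
  c_1 = 23 = 3·5^0 + 4·5^1
  c_2 = 41 = 1·5^0 + 3·5^1 + 1·5^2
  c_3 = 78 = 3·5^0 + 0·5^1 + 3·5^2
  c_4 = 30 = 0·5^0 + 1·5^1 + 1·5^2
λ_0 = (3, 1, 3, 0)
λ_1 = (4, 3, 0, 1)
λ_2 = (0, 1, 3, 1)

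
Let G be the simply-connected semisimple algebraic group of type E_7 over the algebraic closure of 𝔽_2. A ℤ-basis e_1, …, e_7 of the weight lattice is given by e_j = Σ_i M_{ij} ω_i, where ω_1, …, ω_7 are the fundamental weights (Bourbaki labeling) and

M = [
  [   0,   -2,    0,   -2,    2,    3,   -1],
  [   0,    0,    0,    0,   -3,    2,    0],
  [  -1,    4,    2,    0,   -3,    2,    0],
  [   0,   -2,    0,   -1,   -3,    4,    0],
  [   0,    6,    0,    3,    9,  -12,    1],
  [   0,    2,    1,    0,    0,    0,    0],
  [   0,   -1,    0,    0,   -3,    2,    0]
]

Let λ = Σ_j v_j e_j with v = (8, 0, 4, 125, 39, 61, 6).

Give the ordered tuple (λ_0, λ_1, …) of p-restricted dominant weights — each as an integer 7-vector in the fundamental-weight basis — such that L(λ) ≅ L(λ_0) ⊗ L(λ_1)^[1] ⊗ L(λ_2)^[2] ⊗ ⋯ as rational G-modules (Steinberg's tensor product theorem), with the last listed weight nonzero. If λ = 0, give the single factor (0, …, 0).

((1, 1, 1, 0, 0, 0, 1), (0, 0, 0, 1, 0, 0, 0), (1, 1, 1, 0, 0, 1, 1))

Converting to the ω-basis (c_i = row i of M dotted with v = (8, 0, 4, 125, 39, 61, 6)):
  c_1 = 0*8 + -2*0 + 0*4 + -2*125 + 2*39 + 3*61 + -1*6 = 5
  c_2 = 0*8 + 0*0 + 0*4 + 0*125 + -3*39 + 2*61 + 0*6 = 5
  c_3 = -1*8 + 4*0 + 2*4 + 0*125 + -3*39 + 2*61 + 0*6 = 5
  c_4 = 0*8 + -2*0 + 0*4 + -1*125 + -3*39 + 4*61 + 0*6 = 2
  c_5 = 0*8 + 6*0 + 0*4 + 3*125 + 9*39 + -12*61 + 1*6 = 0
  c_6 = 0*8 + 2*0 + 1*4 + 0*125 + 0*39 + 0*61 + 0*6 = 4
  c_7 = 0*8 + -1*0 + 0*4 + 0*125 + -3*39 + 2*61 + 0*6 = 5
p = 2; digits c_i = Σ_j d_{ij}·2^j, 0 ≤ d_{ij} < 2:
  c_1 = 5 = 1·2^0 + 0·2^1 + 1·2^2
  c_2 = 5 = 1·2^0 + 0·2^1 + 1·2^2
  c_3 = 5 = 1·2^0 + 0·2^1 + 1·2^2
  c_4 = 2 = 0·2^0 + 1·2^1
  c_5 = 0
  c_6 = 4 = 0·2^0 + 0·2^1 + 1·2^2
  c_7 = 5 = 1·2^0 + 0·2^1 + 1·2^2
p-restricted factor λ_0 = (1, 1, 1, 0, 0, 0, 1)
p-restricted factor λ_1 = (0, 0, 0, 1, 0, 0, 0)
p-restricted factor λ_2 = (1, 1, 1, 0, 0, 1, 1)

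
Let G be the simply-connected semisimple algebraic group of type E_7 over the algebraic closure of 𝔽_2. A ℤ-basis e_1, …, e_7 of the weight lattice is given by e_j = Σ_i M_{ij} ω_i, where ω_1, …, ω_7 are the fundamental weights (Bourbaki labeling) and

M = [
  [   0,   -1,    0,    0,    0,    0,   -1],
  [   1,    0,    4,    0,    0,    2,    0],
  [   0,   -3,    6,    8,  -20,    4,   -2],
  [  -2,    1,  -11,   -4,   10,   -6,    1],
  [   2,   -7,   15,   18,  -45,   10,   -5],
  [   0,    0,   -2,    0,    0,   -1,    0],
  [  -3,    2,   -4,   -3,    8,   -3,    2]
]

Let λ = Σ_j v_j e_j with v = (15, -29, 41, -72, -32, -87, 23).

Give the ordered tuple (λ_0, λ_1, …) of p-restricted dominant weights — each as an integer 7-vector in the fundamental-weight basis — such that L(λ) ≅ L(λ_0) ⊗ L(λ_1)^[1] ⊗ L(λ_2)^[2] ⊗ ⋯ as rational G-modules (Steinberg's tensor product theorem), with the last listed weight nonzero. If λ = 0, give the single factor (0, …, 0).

Compute c_i = Σ_j M_{ij} v_j with v = (15, -29, 41, -72, -32, -87, 23):
  c_1 = (0)·(15) + (-1)·(-29) + (0)·(41) + (0)·(-72) + (0)·(-32) + (0)·(-87) + (-1)·(23) = 6
  c_2 = (1)·(15) + (0)·(-29) + (4)·(41) + (0)·(-72) + (0)·(-32) + (2)·(-87) + (0)·(23) = 5
  c_3 = (0)·(15) + (-3)·(-29) + (6)·(41) + (8)·(-72) + (-20)·(-32) + (4)·(-87) + (-2)·(23) = 3
  c_4 = (-2)·(15) + (1)·(-29) + (-11)·(41) + (-4)·(-72) + (10)·(-32) + (-6)·(-87) + (1)·(23) = 3
  c_5 = (2)·(15) + (-7)·(-29) + (15)·(41) + (18)·(-72) + (-45)·(-32) + (10)·(-87) + (-5)·(23) = 7
  c_6 = (0)·(15) + (0)·(-29) + (-2)·(41) + (0)·(-72) + (0)·(-32) + (-1)·(-87) + (0)·(23) = 5
  c_7 = (-3)·(15) + (2)·(-29) + (-4)·(41) + (-3)·(-72) + (8)·(-32) + (-3)·(-87) + (2)·(23) = 0
Base-2 expansion of each c_i:
  c_1 = 6 = 0·2^0 + 1·2^1 + 1·2^2
  c_2 = 5 = 1·2^0 + 0·2^1 + 1·2^2
  c_3 = 3 = 1·2^0 + 1·2^1
  c_4 = 3 = 1·2^0 + 1·2^1
  c_5 = 7 = 1·2^0 + 1·2^1 + 1·2^2
  c_6 = 5 = 1·2^0 + 0·2^1 + 1·2^2
  c_7 = 0
Factor λ_0 = (0, 1, 1, 1, 1, 1, 0)
Factor λ_1 = (1, 0, 1, 1, 1, 0, 0)
Factor λ_2 = (1, 1, 0, 0, 1, 1, 0)

((0, 1, 1, 1, 1, 1, 0), (1, 0, 1, 1, 1, 0, 0), (1, 1, 0, 0, 1, 1, 0))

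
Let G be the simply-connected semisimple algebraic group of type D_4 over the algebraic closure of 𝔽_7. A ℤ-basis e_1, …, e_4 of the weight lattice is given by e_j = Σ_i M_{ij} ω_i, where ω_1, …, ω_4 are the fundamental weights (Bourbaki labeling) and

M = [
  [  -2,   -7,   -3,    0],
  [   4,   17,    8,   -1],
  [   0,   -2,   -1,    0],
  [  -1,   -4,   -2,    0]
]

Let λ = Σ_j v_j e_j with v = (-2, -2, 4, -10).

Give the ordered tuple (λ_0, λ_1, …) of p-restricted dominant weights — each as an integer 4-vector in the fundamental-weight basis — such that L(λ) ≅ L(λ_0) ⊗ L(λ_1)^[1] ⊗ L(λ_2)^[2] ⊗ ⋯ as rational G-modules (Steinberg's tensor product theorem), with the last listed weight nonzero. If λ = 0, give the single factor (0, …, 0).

Change of basis e → ω: c = M·v where v = (-2, -2, 4, -10):
  c_1 = (-2)·(-2) + (-7)·(-2) + (-3)·(4) + (0)·(-10) = 6
  c_2 = (4)·(-2) + (17)·(-2) + 8·4 + (-1)·(-10) = 0
  c_3 = (0)·(-2) + (-2)·(-2) + (-1)·(4) + (0)·(-10) = 0
  c_4 = (-1)·(-2) + (-4)·(-2) + (-2)·(4) + (0)·(-10) = 2
Writing each c_i in base p = 7:
  c_1 = 6 = 6·7^0
  c_2 = 0
  c_3 = 0
  c_4 = 2 = 2·7^0
Factor λ_0 = (6, 0, 0, 2)

((6, 0, 0, 2),)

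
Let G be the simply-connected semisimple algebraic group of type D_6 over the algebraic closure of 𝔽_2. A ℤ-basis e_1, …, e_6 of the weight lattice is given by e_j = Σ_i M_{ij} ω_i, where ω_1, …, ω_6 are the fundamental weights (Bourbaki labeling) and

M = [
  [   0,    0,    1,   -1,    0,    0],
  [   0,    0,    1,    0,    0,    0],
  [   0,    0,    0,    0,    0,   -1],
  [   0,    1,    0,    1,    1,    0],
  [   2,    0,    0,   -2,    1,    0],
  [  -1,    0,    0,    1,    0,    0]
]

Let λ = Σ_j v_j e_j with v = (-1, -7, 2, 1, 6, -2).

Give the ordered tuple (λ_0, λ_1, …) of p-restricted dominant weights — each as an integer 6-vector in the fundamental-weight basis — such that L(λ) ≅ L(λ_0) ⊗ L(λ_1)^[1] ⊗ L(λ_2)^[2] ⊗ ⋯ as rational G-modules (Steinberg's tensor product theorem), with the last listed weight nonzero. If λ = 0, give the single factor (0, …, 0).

((1, 0, 0, 0, 0, 0), (0, 1, 1, 0, 1, 1))

Converting to the ω-basis (c_i = row i of M dotted with v = (-1, -7, 2, 1, 6, -2)):
  c_1 = 0*-1 + 0*-7 + 1*2 + -1*1 + 0*6 + 0*-2 = 1
  c_2 = 0*-1 + 0*-7 + 1*2 + 0*1 + 0*6 + 0*-2 = 2
  c_3 = 0*-1 + 0*-7 + 0*2 + 0*1 + 0*6 + -1*-2 = 2
  c_4 = 0*-1 + 1*-7 + 0*2 + 1*1 + 1*6 + 0*-2 = 0
  c_5 = 2*-1 + 0*-7 + 0*2 + -2*1 + 1*6 + 0*-2 = 2
  c_6 = -1*-1 + 0*-7 + 0*2 + 1*1 + 0*6 + 0*-2 = 2
Writing each c_i in base p = 2:
  c_1 = 1 = 1·2^0
  c_2 = 2 = 0·2^0 + 1·2^1
  c_3 = 2 = 0·2^0 + 1·2^1
  c_4 = 0
  c_5 = 2 = 0·2^0 + 1·2^1
  c_6 = 2 = 0·2^0 + 1·2^1
p-restricted factor λ_0 = (1, 0, 0, 0, 0, 0)
p-restricted factor λ_1 = (0, 1, 1, 0, 1, 1)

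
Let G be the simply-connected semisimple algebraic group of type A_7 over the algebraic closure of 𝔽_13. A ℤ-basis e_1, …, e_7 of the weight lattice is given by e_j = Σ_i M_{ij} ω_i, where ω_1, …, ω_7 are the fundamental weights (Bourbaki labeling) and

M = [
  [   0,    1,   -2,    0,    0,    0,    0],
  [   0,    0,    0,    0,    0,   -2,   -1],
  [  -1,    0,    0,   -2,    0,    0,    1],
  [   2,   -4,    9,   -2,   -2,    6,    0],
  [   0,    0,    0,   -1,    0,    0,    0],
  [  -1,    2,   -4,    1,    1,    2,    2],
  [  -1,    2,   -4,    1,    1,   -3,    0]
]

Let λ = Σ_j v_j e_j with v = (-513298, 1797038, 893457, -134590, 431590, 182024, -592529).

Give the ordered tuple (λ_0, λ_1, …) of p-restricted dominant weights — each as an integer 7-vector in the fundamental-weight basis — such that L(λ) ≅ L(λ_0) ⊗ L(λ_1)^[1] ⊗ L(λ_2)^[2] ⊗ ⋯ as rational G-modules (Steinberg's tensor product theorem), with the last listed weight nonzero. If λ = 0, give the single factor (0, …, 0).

((10, 6, 6, 3, 1, 7, 8), (11, 12, 12, 2, 5, 5, 3), (7, 12, 5, 9, 3, 4, 6), (4, 12, 8, 4, 9, 4, 12), (0, 7, 6, 11, 4, 0, 9))

Change of basis e → ω: c = M·v where v = (-513298, 1797038, 893457, -134590, 431590, 182024, -592529):
  c_1 = 0*-513298 + 1*1797038 + -2*893457 + 0*-134590 + 0*431590 + 0*182024 + 0*-592529 = 10124
  c_2 = 0*-513298 + 0*1797038 + 0*893457 + 0*-134590 + 0*431590 + -2*182024 + -1*-592529 = 228481
  c_3 = -1*-513298 + 0*1797038 + 0*893457 + -2*-134590 + 0*431590 + 0*182024 + 1*-592529 = 189949
  c_4 = 2*-513298 + -4*1797038 + 9*893457 + -2*-134590 + -2*431590 + 6*182024 + 0*-592529 = 324509
  c_5 = 0*-513298 + 0*1797038 + 0*893457 + -1*-134590 + 0*431590 + 0*182024 + 0*-592529 = 134590
  c_6 = -1*-513298 + 2*1797038 + -4*893457 + 1*-134590 + 1*431590 + 2*182024 + 2*-592529 = 9536
  c_7 = -1*-513298 + 2*1797038 + -4*893457 + 1*-134590 + 1*431590 + -3*182024 + 0*-592529 = 284474
p = 13; digits c_i = Σ_j d_{ij}·13^j, 0 ≤ d_{ij} < 13:
  c_1 = 10124 = 10·13^0 + 11·13^1 + 7·13^2 + 4·13^3
  c_2 = 228481 = 6·13^0 + 12·13^1 + 12·13^2 + 12·13^3 + 7·13^4
  c_3 = 189949 = 6·13^0 + 12·13^1 + 5·13^2 + 8·13^3 + 6·13^4
  c_4 = 324509 = 3·13^0 + 2·13^1 + 9·13^2 + 4·13^3 + 11·13^4
  c_5 = 134590 = 1·13^0 + 5·13^1 + 3·13^2 + 9·13^3 + 4·13^4
  c_6 = 9536 = 7·13^0 + 5·13^1 + 4·13^2 + 4·13^3
  c_7 = 284474 = 8·13^0 + 3·13^1 + 6·13^2 + 12·13^3 + 9·13^4
Factor λ_0 = (10, 6, 6, 3, 1, 7, 8)
Factor λ_1 = (11, 12, 12, 2, 5, 5, 3)
Factor λ_2 = (7, 12, 5, 9, 3, 4, 6)
Factor λ_3 = (4, 12, 8, 4, 9, 4, 12)
Factor λ_4 = (0, 7, 6, 11, 4, 0, 9)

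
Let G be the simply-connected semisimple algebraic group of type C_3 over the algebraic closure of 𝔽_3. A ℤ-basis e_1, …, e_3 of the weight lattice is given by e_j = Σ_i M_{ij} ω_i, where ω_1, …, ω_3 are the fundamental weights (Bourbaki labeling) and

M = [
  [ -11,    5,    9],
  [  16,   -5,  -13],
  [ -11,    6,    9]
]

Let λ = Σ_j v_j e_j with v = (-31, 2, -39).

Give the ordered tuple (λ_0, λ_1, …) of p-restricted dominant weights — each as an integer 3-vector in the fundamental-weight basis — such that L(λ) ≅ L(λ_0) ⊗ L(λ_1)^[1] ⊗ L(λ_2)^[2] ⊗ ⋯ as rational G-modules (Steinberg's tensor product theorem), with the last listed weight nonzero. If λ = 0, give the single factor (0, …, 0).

Compute c_i = Σ_j M_{ij} v_j with v = (-31, 2, -39):
  c_1 = (-11)·(-31) + (5)·(2) + (9)·(-39) = 0
  c_2 = (16)·(-31) + (-5)·(2) + (-13)·(-39) = 1
  c_3 = (-11)·(-31) + (6)·(2) + (9)·(-39) = 2
Base-3 expansion of each c_i:
  c_1 = 0
  c_2 = 1 = 1·3^0
  c_3 = 2 = 2·3^0
λ_0 = (0, 1, 2)

((0, 1, 2),)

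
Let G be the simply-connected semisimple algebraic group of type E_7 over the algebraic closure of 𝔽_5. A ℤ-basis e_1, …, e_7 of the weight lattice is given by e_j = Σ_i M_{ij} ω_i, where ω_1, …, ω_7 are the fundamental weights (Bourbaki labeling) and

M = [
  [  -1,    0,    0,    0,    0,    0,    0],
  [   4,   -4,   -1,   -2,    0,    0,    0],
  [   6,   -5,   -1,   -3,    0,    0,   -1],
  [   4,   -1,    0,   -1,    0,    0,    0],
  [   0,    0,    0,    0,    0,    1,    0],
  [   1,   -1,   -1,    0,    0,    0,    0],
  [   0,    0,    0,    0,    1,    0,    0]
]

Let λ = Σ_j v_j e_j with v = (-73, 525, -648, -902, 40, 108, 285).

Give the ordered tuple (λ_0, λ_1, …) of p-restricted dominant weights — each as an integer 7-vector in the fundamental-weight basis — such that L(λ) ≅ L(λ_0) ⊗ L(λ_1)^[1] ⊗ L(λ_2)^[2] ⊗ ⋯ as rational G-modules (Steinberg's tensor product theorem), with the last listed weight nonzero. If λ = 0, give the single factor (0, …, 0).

((3, 0, 1, 0, 3, 0, 0), (4, 2, 1, 2, 1, 0, 3), (2, 2, 0, 3, 4, 2, 1))

Change of basis e → ω: c = M·v where v = (-73, 525, -648, -902, 40, 108, 285):
  c_1 = (-1)·(-73) + (0)·(525) + (0)·(-648) + (0)·(-902) + (0)·(40) + (0)·(108) + (0)·(285) = 73
  c_2 = (4)·(-73) + (-4)·(525) + (-1)·(-648) + (-2)·(-902) + (0)·(40) + (0)·(108) + (0)·(285) = 60
  c_3 = (6)·(-73) + (-5)·(525) + (-1)·(-648) + (-3)·(-902) + (0)·(40) + (0)·(108) + (-1)·(285) = 6
  c_4 = (4)·(-73) + (-1)·(525) + (0)·(-648) + (-1)·(-902) + (0)·(40) + (0)·(108) + (0)·(285) = 85
  c_5 = (0)·(-73) + (0)·(525) + (0)·(-648) + (0)·(-902) + (0)·(40) + (1)·(108) + (0)·(285) = 108
  c_6 = (1)·(-73) + (-1)·(525) + (-1)·(-648) + (0)·(-902) + (0)·(40) + (0)·(108) + (0)·(285) = 50
  c_7 = (0)·(-73) + (0)·(525) + (0)·(-648) + (0)·(-902) + (1)·(40) + (0)·(108) + (0)·(285) = 40
p = 5; digits c_i = Σ_j d_{ij}·5^j, 0 ≤ d_{ij} < 5:
  c_1 = 73 = 3·5^0 + 4·5^1 + 2·5^2
  c_2 = 60 = 0·5^0 + 2·5^1 + 2·5^2
  c_3 = 6 = 1·5^0 + 1·5^1
  c_4 = 85 = 0·5^0 + 2·5^1 + 3·5^2
  c_5 = 108 = 3·5^0 + 1·5^1 + 4·5^2
  c_6 = 50 = 0·5^0 + 0·5^1 + 2·5^2
  c_7 = 40 = 0·5^0 + 3·5^1 + 1·5^2
p-restricted factor λ_0 = (3, 0, 1, 0, 3, 0, 0)
p-restricted factor λ_1 = (4, 2, 1, 2, 1, 0, 3)
p-restricted factor λ_2 = (2, 2, 0, 3, 4, 2, 1)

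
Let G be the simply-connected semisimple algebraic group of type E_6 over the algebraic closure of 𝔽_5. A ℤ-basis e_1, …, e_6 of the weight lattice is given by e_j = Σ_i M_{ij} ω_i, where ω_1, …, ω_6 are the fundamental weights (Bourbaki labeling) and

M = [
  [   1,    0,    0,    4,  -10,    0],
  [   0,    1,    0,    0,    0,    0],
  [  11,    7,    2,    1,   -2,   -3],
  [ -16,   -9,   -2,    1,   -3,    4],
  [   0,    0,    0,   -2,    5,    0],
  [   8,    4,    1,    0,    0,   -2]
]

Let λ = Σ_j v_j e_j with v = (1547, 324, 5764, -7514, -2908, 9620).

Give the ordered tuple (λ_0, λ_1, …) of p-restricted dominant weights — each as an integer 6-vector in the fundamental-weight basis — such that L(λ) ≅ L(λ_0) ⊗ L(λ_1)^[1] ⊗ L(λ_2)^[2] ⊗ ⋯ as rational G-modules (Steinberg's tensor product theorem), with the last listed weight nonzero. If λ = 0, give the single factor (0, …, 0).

Change of basis e → ω: c = M·v where v = (1547, 324, 5764, -7514, -2908, 9620):
  c_1 = 1*1547 + 0*324 + 0*5764 + 4*-7514 + -10*-2908 + 0*9620 = 571
  c_2 = 0*1547 + 1*324 + 0*5764 + 0*-7514 + 0*-2908 + 0*9620 = 324
  c_3 = 11*1547 + 7*324 + 2*5764 + 1*-7514 + -2*-2908 + -3*9620 = 255
  c_4 = -16*1547 + -9*324 + -2*5764 + 1*-7514 + -3*-2908 + 4*9620 = 494
  c_5 = 0*1547 + 0*324 + 0*5764 + -2*-7514 + 5*-2908 + 0*9620 = 488
  c_6 = 8*1547 + 4*324 + 1*5764 + 0*-7514 + 0*-2908 + -2*9620 = 196
p = 5; digits c_i = Σ_j d_{ij}·5^j, 0 ≤ d_{ij} < 5:
  c_1 = 571 = 1·5^0 + 4·5^1 + 2·5^2 + 4·5^3
  c_2 = 324 = 4·5^0 + 4·5^1 + 2·5^2 + 2·5^3
  c_3 = 255 = 0·5^0 + 1·5^1 + 0·5^2 + 2·5^3
  c_4 = 494 = 4·5^0 + 3·5^1 + 4·5^2 + 3·5^3
  c_5 = 488 = 3·5^0 + 2·5^1 + 4·5^2 + 3·5^3
  c_6 = 196 = 1·5^0 + 4·5^1 + 2·5^2 + 1·5^3
p-restricted factor λ_0 = (1, 4, 0, 4, 3, 1)
p-restricted factor λ_1 = (4, 4, 1, 3, 2, 4)
p-restricted factor λ_2 = (2, 2, 0, 4, 4, 2)
p-restricted factor λ_3 = (4, 2, 2, 3, 3, 1)

((1, 4, 0, 4, 3, 1), (4, 4, 1, 3, 2, 4), (2, 2, 0, 4, 4, 2), (4, 2, 2, 3, 3, 1))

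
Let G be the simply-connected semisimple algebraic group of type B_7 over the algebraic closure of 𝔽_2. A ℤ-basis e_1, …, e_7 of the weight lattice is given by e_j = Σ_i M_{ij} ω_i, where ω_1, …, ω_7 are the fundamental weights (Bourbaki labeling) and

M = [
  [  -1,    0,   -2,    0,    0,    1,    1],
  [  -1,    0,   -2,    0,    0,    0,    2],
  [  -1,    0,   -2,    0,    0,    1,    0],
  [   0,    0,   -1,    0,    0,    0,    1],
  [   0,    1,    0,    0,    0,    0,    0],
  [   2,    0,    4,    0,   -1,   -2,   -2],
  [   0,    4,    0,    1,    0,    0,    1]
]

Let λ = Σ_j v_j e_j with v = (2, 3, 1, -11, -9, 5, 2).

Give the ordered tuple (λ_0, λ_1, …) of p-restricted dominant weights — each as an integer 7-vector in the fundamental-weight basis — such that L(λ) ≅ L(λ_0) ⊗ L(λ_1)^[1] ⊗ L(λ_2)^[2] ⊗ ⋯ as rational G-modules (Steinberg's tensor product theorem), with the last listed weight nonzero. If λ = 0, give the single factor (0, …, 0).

((1, 0, 1, 1, 1, 1, 1), (1, 0, 0, 0, 1, 1, 1))

Compute c_i = Σ_j M_{ij} v_j with v = (2, 3, 1, -11, -9, 5, 2):
  c_1 = -1*2 + 0*3 + -2*1 + 0*-11 + 0*-9 + 1*5 + 1*2 = 3
  c_2 = -1*2 + 0*3 + -2*1 + 0*-11 + 0*-9 + 0*5 + 2*2 = 0
  c_3 = -1*2 + 0*3 + -2*1 + 0*-11 + 0*-9 + 1*5 + 0*2 = 1
  c_4 = 0*2 + 0*3 + -1*1 + 0*-11 + 0*-9 + 0*5 + 1*2 = 1
  c_5 = 0*2 + 1*3 + 0*1 + 0*-11 + 0*-9 + 0*5 + 0*2 = 3
  c_6 = 2*2 + 0*3 + 4*1 + 0*-11 + -1*-9 + -2*5 + -2*2 = 3
  c_7 = 0*2 + 4*3 + 0*1 + 1*-11 + 0*-9 + 0*5 + 1*2 = 3
Expand coordinatewise in base 2:
  c_1 = 3 = 1·2^0 + 1·2^1
  c_2 = 0
  c_3 = 1 = 1·2^0
  c_4 = 1 = 1·2^0
  c_5 = 3 = 1·2^0 + 1·2^1
  c_6 = 3 = 1·2^0 + 1·2^1
  c_7 = 3 = 1·2^0 + 1·2^1
p-restricted factor λ_0 = (1, 0, 1, 1, 1, 1, 1)
p-restricted factor λ_1 = (1, 0, 0, 0, 1, 1, 1)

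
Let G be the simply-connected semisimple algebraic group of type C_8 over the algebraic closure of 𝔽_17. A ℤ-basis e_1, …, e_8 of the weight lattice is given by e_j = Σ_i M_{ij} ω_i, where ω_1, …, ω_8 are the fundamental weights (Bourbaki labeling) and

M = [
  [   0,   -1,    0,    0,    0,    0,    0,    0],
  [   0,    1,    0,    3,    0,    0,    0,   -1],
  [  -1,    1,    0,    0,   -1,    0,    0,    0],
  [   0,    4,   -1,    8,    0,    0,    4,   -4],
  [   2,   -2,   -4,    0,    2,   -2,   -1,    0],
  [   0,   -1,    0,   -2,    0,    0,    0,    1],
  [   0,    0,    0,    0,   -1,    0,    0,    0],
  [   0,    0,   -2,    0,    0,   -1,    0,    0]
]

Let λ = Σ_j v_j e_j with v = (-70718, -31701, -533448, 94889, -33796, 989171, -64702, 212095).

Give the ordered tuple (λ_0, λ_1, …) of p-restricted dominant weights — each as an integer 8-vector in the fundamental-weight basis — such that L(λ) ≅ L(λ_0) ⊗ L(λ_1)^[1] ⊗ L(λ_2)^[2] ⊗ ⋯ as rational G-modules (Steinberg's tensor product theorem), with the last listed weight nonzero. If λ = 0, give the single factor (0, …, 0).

((13, 3, 2, 3, 15, 9, 0, 1), (11, 7, 16, 11, 14, 15, 16, 16), (7, 5, 13, 15, 2, 16, 14, 13), (6, 8, 14, 11, 15, 10, 6, 15))

Change of basis e → ω: c = M·v where v = (-70718, -31701, -533448, 94889, -33796, 989171, -64702, 212095):
  c_1 = (0)·(-70718) + (-1)·(-31701) + (0)·(-533448) + 0·94889 + (0)·(-33796) + 0·989171 + (0)·(-64702) + 0·212095 = 31701
  c_2 = (0)·(-70718) + (1)·(-31701) + (0)·(-533448) + 3·94889 + (0)·(-33796) + 0·989171 + (0)·(-64702) + (-1)·(212095) = 40871
  c_3 = (-1)·(-70718) + (1)·(-31701) + (0)·(-533448) + 0·94889 + (-1)·(-33796) + 0·989171 + (0)·(-64702) + 0·212095 = 72813
  c_4 = (0)·(-70718) + (4)·(-31701) + (-1)·(-533448) + 8·94889 + (0)·(-33796) + 0·989171 + (4)·(-64702) + (-4)·(212095) = 58568
  c_5 = (2)·(-70718) + (-2)·(-31701) + (-4)·(-533448) + 0·94889 + (2)·(-33796) + (-2)·(989171) + (-1)·(-64702) + 0·212095 = 74526
  c_6 = (0)·(-70718) + (-1)·(-31701) + (0)·(-533448) + (-2)·(94889) + (0)·(-33796) + 0·989171 + (0)·(-64702) + 1·212095 = 54018
  c_7 = (0)·(-70718) + (0)·(-31701) + (0)·(-533448) + 0·94889 + (-1)·(-33796) + 0·989171 + (0)·(-64702) + 0·212095 = 33796
  c_8 = (0)·(-70718) + (0)·(-31701) + (-2)·(-533448) + 0·94889 + (0)·(-33796) + (-1)·(989171) + (0)·(-64702) + 0·212095 = 77725
Expand coordinatewise in base 17:
  c_1 = 31701 = 13·17^0 + 11·17^1 + 7·17^2 + 6·17^3
  c_2 = 40871 = 3·17^0 + 7·17^1 + 5·17^2 + 8·17^3
  c_3 = 72813 = 2·17^0 + 16·17^1 + 13·17^2 + 14·17^3
  c_4 = 58568 = 3·17^0 + 11·17^1 + 15·17^2 + 11·17^3
  c_5 = 74526 = 15·17^0 + 14·17^1 + 2·17^2 + 15·17^3
  c_6 = 54018 = 9·17^0 + 15·17^1 + 16·17^2 + 10·17^3
  c_7 = 33796 = 0·17^0 + 16·17^1 + 14·17^2 + 6·17^3
  c_8 = 77725 = 1·17^0 + 16·17^1 + 13·17^2 + 15·17^3
λ_0 = (13, 3, 2, 3, 15, 9, 0, 1)
λ_1 = (11, 7, 16, 11, 14, 15, 16, 16)
λ_2 = (7, 5, 13, 15, 2, 16, 14, 13)
λ_3 = (6, 8, 14, 11, 15, 10, 6, 15)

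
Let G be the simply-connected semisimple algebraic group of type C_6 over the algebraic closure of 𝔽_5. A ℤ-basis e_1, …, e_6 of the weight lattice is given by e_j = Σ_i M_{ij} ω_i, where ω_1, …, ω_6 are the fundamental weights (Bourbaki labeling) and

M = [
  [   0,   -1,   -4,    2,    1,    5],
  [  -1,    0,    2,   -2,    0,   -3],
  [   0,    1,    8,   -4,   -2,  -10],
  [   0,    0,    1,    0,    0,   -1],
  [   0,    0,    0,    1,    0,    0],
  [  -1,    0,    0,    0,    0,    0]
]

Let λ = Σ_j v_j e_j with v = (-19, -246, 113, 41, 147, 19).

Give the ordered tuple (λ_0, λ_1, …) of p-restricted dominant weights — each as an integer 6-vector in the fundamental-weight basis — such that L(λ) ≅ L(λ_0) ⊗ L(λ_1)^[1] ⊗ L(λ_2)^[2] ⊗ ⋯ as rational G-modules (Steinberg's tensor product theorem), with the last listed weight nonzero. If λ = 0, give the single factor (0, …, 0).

Compute c_i = Σ_j M_{ij} v_j with v = (-19, -246, 113, 41, 147, 19):
  c_1 = 0*-19 + -1*-246 + -4*113 + 2*41 + 1*147 + 5*19 = 118
  c_2 = -1*-19 + 0*-246 + 2*113 + -2*41 + 0*147 + -3*19 = 106
  c_3 = 0*-19 + 1*-246 + 8*113 + -4*41 + -2*147 + -10*19 = 10
  c_4 = 0*-19 + 0*-246 + 1*113 + 0*41 + 0*147 + -1*19 = 94
  c_5 = 0*-19 + 0*-246 + 0*113 + 1*41 + 0*147 + 0*19 = 41
  c_6 = -1*-19 + 0*-246 + 0*113 + 0*41 + 0*147 + 0*19 = 19
Writing each c_i in base p = 5:
  c_1 = 118 = 3·5^0 + 3·5^1 + 4·5^2
  c_2 = 106 = 1·5^0 + 1·5^1 + 4·5^2
  c_3 = 10 = 0·5^0 + 2·5^1
  c_4 = 94 = 4·5^0 + 3·5^1 + 3·5^2
  c_5 = 41 = 1·5^0 + 3·5^1 + 1·5^2
  c_6 = 19 = 4·5^0 + 3·5^1
Factor λ_0 = (3, 1, 0, 4, 1, 4)
Factor λ_1 = (3, 1, 2, 3, 3, 3)
Factor λ_2 = (4, 4, 0, 3, 1, 0)

((3, 1, 0, 4, 1, 4), (3, 1, 2, 3, 3, 3), (4, 4, 0, 3, 1, 0))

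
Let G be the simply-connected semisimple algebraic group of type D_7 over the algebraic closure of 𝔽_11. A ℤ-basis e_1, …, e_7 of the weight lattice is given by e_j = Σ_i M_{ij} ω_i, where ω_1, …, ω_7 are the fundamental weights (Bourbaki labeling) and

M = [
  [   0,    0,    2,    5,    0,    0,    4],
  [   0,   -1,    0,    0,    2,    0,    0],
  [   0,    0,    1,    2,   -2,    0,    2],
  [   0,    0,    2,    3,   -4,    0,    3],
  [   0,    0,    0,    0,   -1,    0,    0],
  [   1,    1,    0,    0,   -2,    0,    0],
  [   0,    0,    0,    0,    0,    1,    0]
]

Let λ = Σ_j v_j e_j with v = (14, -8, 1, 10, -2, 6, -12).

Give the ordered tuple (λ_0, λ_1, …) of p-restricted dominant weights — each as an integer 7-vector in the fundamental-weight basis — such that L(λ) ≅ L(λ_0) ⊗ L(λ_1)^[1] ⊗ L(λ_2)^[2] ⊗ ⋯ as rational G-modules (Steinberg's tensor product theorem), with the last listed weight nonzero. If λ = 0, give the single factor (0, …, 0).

((4, 4, 1, 4, 2, 10, 6),)

In the fundamental-weight basis, λ has coordinates c = M·v (v = (14, -8, 1, 10, -2, 6, -12)):
  c_1 = (0)·(14) + (0)·(-8) + (2)·(1) + (5)·(10) + (0)·(-2) + (0)·(6) + (4)·(-12) = 4
  c_2 = (0)·(14) + (-1)·(-8) + (0)·(1) + (0)·(10) + (2)·(-2) + (0)·(6) + (0)·(-12) = 4
  c_3 = (0)·(14) + (0)·(-8) + (1)·(1) + (2)·(10) + (-2)·(-2) + (0)·(6) + (2)·(-12) = 1
  c_4 = (0)·(14) + (0)·(-8) + (2)·(1) + (3)·(10) + (-4)·(-2) + (0)·(6) + (3)·(-12) = 4
  c_5 = (0)·(14) + (0)·(-8) + (0)·(1) + (0)·(10) + (-1)·(-2) + (0)·(6) + (0)·(-12) = 2
  c_6 = (1)·(14) + (1)·(-8) + (0)·(1) + (0)·(10) + (-2)·(-2) + (0)·(6) + (0)·(-12) = 10
  c_7 = (0)·(14) + (0)·(-8) + (0)·(1) + (0)·(10) + (0)·(-2) + (1)·(6) + (0)·(-12) = 6
Expand coordinatewise in base 11:
  c_1 = 4 = 4·11^0
  c_2 = 4 = 4·11^0
  c_3 = 1 = 1·11^0
  c_4 = 4 = 4·11^0
  c_5 = 2 = 2·11^0
  c_6 = 10 = 10·11^0
  c_7 = 6 = 6·11^0
Factor λ_0 = (4, 4, 1, 4, 2, 10, 6)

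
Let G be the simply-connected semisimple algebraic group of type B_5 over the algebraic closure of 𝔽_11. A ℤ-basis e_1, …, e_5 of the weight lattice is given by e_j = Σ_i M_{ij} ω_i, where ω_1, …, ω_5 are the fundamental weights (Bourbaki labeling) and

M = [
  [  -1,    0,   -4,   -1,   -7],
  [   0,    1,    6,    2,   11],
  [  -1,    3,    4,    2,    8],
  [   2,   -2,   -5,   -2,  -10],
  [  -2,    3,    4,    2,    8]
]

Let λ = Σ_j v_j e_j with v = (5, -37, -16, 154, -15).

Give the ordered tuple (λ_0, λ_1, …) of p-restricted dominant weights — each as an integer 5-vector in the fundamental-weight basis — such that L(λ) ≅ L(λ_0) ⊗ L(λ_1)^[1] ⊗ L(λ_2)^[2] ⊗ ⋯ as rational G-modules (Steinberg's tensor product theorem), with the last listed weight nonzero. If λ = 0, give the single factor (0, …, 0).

Converting to the ω-basis (c_i = row i of M dotted with v = (5, -37, -16, 154, -15)):
  c_1 = -1*5 + 0*-37 + -4*-16 + -1*154 + -7*-15 = 10
  c_2 = 0*5 + 1*-37 + 6*-16 + 2*154 + 11*-15 = 10
  c_3 = -1*5 + 3*-37 + 4*-16 + 2*154 + 8*-15 = 8
  c_4 = 2*5 + -2*-37 + -5*-16 + -2*154 + -10*-15 = 6
  c_5 = -2*5 + 3*-37 + 4*-16 + 2*154 + 8*-15 = 3
Expand coordinatewise in base 11:
  c_1 = 10 = 10·11^0
  c_2 = 10 = 10·11^0
  c_3 = 8 = 8·11^0
  c_4 = 6 = 6·11^0
  c_5 = 3 = 3·11^0
p-restricted factor λ_0 = (10, 10, 8, 6, 3)

((10, 10, 8, 6, 3),)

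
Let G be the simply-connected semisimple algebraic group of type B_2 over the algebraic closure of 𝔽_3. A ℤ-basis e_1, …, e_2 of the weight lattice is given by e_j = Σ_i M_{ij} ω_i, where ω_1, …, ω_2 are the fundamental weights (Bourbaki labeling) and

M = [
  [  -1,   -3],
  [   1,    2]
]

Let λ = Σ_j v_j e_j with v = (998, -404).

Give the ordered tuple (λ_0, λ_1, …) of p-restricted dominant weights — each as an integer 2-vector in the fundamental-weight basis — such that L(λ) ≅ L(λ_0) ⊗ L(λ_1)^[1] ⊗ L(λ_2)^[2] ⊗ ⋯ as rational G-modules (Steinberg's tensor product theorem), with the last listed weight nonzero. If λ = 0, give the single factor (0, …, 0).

Compute c_i = Σ_j M_{ij} v_j with v = (998, -404):
  c_1 = -1*998 + -3*-404 = 214
  c_2 = 1*998 + 2*-404 = 190
Writing each c_i in base p = 3:
  c_1 = 214 = 1·3^0 + 2·3^1 + 2·3^2 + 1·3^3 + 2·3^4
  c_2 = 190 = 1·3^0 + 0·3^1 + 0·3^2 + 1·3^3 + 2·3^4
p-restricted factor λ_0 = (1, 1)
p-restricted factor λ_1 = (2, 0)
p-restricted factor λ_2 = (2, 0)
p-restricted factor λ_3 = (1, 1)
p-restricted factor λ_4 = (2, 2)

((1, 1), (2, 0), (2, 0), (1, 1), (2, 2))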